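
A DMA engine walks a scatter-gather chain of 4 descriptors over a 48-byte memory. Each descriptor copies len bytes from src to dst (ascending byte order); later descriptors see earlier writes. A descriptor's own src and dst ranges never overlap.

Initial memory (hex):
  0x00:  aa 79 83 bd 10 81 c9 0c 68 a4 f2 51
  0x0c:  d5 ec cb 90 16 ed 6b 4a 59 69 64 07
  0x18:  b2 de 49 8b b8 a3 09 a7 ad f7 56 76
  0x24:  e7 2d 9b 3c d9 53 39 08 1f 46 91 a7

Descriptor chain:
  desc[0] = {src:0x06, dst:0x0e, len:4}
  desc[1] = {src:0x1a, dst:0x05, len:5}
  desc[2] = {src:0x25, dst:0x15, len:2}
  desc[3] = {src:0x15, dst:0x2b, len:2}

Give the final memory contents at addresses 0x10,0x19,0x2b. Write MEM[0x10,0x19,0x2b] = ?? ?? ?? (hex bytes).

#0 dst[0x0e+4] := {0xc9,0x0c,0x68,0xa4}
#1 dst[0x05+5] := {0x49,0x8b,0xb8,0xa3,0x09}
#2 dst[0x15+2] := {0x2d,0x9b}
#3 dst[0x2b+2] := {0x2d,0x9b}
query mem[0x10]=0x68, mem[0x19]=0xde, mem[0x2b]=0x2d

MEM[0x10,0x19,0x2b] = 68 de 2d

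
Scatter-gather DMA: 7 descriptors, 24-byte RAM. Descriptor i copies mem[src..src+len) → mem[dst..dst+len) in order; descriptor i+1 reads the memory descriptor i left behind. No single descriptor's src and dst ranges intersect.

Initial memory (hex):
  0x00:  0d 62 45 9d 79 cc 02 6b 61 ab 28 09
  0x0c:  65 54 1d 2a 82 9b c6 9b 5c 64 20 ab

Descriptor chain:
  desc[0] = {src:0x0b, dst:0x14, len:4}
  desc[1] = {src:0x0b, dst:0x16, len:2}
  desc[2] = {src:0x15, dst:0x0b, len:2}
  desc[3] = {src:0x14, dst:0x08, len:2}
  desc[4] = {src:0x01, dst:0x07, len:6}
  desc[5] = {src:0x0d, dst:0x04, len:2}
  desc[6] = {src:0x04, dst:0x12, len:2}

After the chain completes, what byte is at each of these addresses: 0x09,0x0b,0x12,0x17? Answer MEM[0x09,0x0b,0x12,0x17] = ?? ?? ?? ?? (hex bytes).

#0 dst[0x14+4] := {0x09,0x65,0x54,0x1d}
#1 dst[0x16+2] := {0x09,0x65}
#2 dst[0x0b+2] := {0x65,0x09}
#3 dst[0x08+2] := {0x09,0x65}
#4 dst[0x07+6] := {0x62,0x45,0x9d,0x79,0xcc,0x02}
#5 dst[0x04+2] := {0x54,0x1d}
#6 dst[0x12+2] := {0x54,0x1d}
query mem[0x09]=0x9d, mem[0x0b]=0xcc, mem[0x12]=0x54, mem[0x17]=0x65

MEM[0x09,0x0b,0x12,0x17] = 9d cc 54 65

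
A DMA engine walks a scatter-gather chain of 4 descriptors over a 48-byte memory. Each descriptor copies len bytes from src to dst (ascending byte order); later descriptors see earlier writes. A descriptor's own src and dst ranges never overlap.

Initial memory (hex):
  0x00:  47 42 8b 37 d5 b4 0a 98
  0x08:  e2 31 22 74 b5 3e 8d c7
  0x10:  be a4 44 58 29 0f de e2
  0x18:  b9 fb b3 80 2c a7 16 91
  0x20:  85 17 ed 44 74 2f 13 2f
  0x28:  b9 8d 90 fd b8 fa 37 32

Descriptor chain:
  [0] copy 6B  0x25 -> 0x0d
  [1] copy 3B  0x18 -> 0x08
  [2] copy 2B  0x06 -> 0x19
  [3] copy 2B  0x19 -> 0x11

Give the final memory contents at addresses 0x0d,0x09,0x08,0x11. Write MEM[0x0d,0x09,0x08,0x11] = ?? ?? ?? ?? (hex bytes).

MEM[0x0d,0x09,0x08,0x11] = 2f fb b9 0a

#0 dst[0x0d+6] := {0x2f,0x13,0x2f,0xb9,0x8d,0x90}
#1 dst[0x08+3] := {0xb9,0xfb,0xb3}
#2 dst[0x19+2] := {0x0a,0x98}
#3 dst[0x11+2] := {0x0a,0x98}
query mem[0x0d]=0x2f, mem[0x09]=0xfb, mem[0x08]=0xb9, mem[0x11]=0x0a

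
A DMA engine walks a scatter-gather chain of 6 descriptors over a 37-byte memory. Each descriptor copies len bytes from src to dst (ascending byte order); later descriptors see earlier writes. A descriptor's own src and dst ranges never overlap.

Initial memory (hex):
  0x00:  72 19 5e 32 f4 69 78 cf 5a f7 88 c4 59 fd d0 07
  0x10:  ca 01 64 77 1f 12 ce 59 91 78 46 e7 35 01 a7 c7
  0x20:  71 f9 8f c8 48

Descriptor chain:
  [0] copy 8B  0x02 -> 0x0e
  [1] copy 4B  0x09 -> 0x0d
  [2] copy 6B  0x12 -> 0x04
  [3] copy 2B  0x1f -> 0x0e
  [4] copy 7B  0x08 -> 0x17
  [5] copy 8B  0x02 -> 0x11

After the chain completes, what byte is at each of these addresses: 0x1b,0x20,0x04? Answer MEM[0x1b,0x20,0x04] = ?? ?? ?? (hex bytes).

  after D0: wrote 8B at 0x0e = 5e32f46978cf5af7
  after D1: wrote 4B at 0x0d = f788c459
  after D2: wrote 6B at 0x04 = 78cf5af7ce59
  after D3: wrote 2B at 0x0e = c771
  after D4: wrote 7B at 0x17 = ce5988c459f7c7
  after D5: wrote 8B at 0x11 = 5e3278cf5af7ce59
query mem[0x1b]=0x59, mem[0x20]=0x71, mem[0x04]=0x78

MEM[0x1b,0x20,0x04] = 59 71 78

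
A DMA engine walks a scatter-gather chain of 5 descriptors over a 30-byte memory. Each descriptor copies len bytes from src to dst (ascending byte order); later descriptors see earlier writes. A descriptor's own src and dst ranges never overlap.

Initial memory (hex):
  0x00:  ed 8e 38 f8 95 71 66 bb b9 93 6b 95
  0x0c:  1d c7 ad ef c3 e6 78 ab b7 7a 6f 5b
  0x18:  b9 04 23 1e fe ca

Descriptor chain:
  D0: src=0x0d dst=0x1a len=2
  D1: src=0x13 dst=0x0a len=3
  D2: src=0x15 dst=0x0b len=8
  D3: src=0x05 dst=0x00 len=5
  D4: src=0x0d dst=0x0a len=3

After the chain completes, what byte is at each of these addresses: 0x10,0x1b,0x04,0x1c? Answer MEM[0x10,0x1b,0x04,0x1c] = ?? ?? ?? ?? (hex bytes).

  after D0: wrote 2B at 0x1a = c7ad
  after D1: wrote 3B at 0x0a = abb77a
  after D2: wrote 8B at 0x0b = 7a6f5bb904c7adfe
  after D3: wrote 5B at 0x00 = 7166bbb993
  after D4: wrote 3B at 0x0a = 5bb904
query mem[0x10]=0xc7, mem[0x1b]=0xad, mem[0x04]=0x93, mem[0x1c]=0xfe

MEM[0x10,0x1b,0x04,0x1c] = c7 ad 93 fe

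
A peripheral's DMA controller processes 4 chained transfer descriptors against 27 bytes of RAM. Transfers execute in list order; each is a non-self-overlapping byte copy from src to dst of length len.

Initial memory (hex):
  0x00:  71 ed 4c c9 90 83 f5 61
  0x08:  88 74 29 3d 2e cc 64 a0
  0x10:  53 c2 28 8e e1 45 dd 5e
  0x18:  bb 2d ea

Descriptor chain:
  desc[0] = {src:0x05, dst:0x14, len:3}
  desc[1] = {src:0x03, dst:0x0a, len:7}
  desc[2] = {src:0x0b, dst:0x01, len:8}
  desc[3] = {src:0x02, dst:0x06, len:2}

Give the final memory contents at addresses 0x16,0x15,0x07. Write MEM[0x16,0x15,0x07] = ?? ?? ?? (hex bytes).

MEM[0x16,0x15,0x07] = 61 f5 f5

D0: mem[0x14..0x16] <- [83 f5 61]
D1: mem[0x0a..0x10] <- [c9 90 83 f5 61 88 74]
D2: mem[0x01..0x08] <- [90 83 f5 61 88 74 c2 28]
D3: mem[0x06..0x07] <- [83 f5]
query mem[0x16]=0x61, mem[0x15]=0xf5, mem[0x07]=0xf5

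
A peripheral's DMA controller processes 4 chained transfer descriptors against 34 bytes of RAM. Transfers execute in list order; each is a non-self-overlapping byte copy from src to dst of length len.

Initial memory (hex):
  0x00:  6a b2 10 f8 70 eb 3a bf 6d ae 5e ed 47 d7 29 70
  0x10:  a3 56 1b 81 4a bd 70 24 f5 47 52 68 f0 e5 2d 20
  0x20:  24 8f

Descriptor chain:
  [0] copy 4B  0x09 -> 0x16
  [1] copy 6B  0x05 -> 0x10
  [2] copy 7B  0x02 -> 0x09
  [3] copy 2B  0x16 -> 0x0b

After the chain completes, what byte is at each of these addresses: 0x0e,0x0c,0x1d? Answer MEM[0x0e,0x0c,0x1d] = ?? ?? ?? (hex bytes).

MEM[0x0e,0x0c,0x1d] = bf 5e e5

D0: mem[0x16..0x19] <- [ae 5e ed 47]
D1: mem[0x10..0x15] <- [eb 3a bf 6d ae 5e]
D2: mem[0x09..0x0f] <- [10 f8 70 eb 3a bf 6d]
D3: mem[0x0b..0x0c] <- [ae 5e]
query mem[0x0e]=0xbf, mem[0x0c]=0x5e, mem[0x1d]=0xe5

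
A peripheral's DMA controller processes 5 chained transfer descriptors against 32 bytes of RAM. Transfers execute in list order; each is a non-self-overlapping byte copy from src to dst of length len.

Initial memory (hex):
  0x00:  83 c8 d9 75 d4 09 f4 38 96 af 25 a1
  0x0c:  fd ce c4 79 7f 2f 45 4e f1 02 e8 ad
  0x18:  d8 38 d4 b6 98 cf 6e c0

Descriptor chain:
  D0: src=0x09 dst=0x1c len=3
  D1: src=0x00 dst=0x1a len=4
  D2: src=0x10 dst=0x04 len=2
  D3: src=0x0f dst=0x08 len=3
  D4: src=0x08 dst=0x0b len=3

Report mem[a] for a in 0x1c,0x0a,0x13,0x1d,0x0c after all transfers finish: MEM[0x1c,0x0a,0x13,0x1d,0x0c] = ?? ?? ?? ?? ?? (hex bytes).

D0: mem[0x1c..0x1e] <- [af 25 a1]
D1: mem[0x1a..0x1d] <- [83 c8 d9 75]
D2: mem[0x04..0x05] <- [7f 2f]
D3: mem[0x08..0x0a] <- [79 7f 2f]
D4: mem[0x0b..0x0d] <- [79 7f 2f]
query mem[0x1c]=0xd9, mem[0x0a]=0x2f, mem[0x13]=0x4e, mem[0x1d]=0x75, mem[0x0c]=0x7f

MEM[0x1c,0x0a,0x13,0x1d,0x0c] = d9 2f 4e 75 7f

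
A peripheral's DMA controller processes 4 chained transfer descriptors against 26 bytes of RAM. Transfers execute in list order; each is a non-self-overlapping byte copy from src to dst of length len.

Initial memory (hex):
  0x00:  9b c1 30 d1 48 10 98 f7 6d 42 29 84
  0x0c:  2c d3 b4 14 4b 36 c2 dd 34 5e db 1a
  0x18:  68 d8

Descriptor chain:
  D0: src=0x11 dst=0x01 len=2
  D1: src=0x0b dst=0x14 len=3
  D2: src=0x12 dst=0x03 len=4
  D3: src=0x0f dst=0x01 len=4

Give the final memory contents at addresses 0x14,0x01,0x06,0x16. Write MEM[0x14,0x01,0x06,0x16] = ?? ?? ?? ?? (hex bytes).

#0 dst[0x01+2] := {0x36,0xc2}
#1 dst[0x14+3] := {0x84,0x2c,0xd3}
#2 dst[0x03+4] := {0xc2,0xdd,0x84,0x2c}
#3 dst[0x01+4] := {0x14,0x4b,0x36,0xc2}
query mem[0x14]=0x84, mem[0x01]=0x14, mem[0x06]=0x2c, mem[0x16]=0xd3

MEM[0x14,0x01,0x06,0x16] = 84 14 2c d3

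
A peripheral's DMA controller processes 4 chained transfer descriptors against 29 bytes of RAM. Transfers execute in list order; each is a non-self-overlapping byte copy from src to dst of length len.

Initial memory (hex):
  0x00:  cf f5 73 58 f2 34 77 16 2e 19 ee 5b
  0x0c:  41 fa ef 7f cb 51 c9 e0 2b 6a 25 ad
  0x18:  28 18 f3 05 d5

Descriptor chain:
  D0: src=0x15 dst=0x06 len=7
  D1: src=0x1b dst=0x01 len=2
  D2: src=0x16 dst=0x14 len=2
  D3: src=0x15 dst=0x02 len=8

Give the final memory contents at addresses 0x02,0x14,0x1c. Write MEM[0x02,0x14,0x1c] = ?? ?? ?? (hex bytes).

MEM[0x02,0x14,0x1c] = ad 25 d5

D0: mem[0x06..0x0c] <- [6a 25 ad 28 18 f3 05]
D1: mem[0x01..0x02] <- [05 d5]
D2: mem[0x14..0x15] <- [25 ad]
D3: mem[0x02..0x09] <- [ad 25 ad 28 18 f3 05 d5]
query mem[0x02]=0xad, mem[0x14]=0x25, mem[0x1c]=0xd5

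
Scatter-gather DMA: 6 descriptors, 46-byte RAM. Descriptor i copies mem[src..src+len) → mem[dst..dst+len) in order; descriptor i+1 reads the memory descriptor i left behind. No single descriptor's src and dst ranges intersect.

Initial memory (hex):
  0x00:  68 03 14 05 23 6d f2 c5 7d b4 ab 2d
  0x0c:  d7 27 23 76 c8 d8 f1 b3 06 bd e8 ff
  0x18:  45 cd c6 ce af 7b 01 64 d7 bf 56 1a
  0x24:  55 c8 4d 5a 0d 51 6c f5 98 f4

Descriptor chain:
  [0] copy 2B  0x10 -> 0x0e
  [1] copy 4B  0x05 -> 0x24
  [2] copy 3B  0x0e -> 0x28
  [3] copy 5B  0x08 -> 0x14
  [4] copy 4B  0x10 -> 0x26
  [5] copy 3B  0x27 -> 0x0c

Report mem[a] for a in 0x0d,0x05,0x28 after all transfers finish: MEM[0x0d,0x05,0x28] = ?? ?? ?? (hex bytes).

  after D0: wrote 2B at 0x0e = c8d8
  after D1: wrote 4B at 0x24 = 6df2c57d
  after D2: wrote 3B at 0x28 = c8d8c8
  after D3: wrote 5B at 0x14 = 7db4ab2dd7
  after D4: wrote 4B at 0x26 = c8d8f1b3
  after D5: wrote 3B at 0x0c = d8f1b3
query mem[0x0d]=0xf1, mem[0x05]=0x6d, mem[0x28]=0xf1

MEM[0x0d,0x05,0x28] = f1 6d f1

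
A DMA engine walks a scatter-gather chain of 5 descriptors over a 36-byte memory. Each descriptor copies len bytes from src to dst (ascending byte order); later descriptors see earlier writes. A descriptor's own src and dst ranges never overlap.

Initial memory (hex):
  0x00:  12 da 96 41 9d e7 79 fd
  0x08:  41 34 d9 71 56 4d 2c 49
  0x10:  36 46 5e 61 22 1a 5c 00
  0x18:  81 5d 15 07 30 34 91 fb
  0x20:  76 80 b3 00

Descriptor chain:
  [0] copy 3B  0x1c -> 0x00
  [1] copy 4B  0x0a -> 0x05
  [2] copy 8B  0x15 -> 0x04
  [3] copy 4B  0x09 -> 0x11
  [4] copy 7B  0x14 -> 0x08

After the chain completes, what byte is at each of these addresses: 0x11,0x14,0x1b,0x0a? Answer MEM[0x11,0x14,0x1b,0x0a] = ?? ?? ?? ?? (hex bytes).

MEM[0x11,0x14,0x1b,0x0a] = 15 56 07 5c

D0: mem[0x00..0x02] <- [30 34 91]
D1: mem[0x05..0x08] <- [d9 71 56 4d]
D2: mem[0x04..0x0b] <- [1a 5c 00 81 5d 15 07 30]
D3: mem[0x11..0x14] <- [15 07 30 56]
D4: mem[0x08..0x0e] <- [56 1a 5c 00 81 5d 15]
query mem[0x11]=0x15, mem[0x14]=0x56, mem[0x1b]=0x07, mem[0x0a]=0x5c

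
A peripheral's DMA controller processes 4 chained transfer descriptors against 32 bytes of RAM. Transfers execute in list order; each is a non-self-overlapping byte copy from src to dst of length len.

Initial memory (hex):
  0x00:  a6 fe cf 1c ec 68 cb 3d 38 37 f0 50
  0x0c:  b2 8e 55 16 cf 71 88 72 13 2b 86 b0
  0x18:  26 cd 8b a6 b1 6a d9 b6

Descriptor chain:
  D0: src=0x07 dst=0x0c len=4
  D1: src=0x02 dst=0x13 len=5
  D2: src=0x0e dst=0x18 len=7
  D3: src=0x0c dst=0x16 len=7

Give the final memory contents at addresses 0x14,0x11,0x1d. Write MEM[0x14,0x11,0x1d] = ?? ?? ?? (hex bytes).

MEM[0x14,0x11,0x1d] = 1c 71 cf

  after D0: wrote 4B at 0x0c = 3d3837f0
  after D1: wrote 5B at 0x13 = cf1cec68cb
  after D2: wrote 7B at 0x18 = 37f0cf7188cf1c
  after D3: wrote 7B at 0x16 = 3d3837f0cf7188
query mem[0x14]=0x1c, mem[0x11]=0x71, mem[0x1d]=0xcf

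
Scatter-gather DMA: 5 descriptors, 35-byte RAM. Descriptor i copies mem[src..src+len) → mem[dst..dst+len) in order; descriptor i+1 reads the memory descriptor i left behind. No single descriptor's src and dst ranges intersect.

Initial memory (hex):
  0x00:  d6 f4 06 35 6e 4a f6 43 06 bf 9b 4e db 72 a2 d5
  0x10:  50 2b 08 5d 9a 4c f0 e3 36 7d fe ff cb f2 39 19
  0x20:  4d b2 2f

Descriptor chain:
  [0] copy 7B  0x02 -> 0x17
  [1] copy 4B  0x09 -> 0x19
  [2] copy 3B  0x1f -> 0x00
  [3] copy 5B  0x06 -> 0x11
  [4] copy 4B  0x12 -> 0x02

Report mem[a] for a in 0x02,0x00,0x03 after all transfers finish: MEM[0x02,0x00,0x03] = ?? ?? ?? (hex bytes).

MEM[0x02,0x00,0x03] = 43 19 06

[0] 0x02->0x17 len=7 : 06 35 6e 4a f6 43 06
[1] 0x09->0x19 len=4 : bf 9b 4e db
[2] 0x1f->0x00 len=3 : 19 4d b2
[3] 0x06->0x11 len=5 : f6 43 06 bf 9b
[4] 0x12->0x02 len=4 : 43 06 bf 9b
query mem[0x02]=0x43, mem[0x00]=0x19, mem[0x03]=0x06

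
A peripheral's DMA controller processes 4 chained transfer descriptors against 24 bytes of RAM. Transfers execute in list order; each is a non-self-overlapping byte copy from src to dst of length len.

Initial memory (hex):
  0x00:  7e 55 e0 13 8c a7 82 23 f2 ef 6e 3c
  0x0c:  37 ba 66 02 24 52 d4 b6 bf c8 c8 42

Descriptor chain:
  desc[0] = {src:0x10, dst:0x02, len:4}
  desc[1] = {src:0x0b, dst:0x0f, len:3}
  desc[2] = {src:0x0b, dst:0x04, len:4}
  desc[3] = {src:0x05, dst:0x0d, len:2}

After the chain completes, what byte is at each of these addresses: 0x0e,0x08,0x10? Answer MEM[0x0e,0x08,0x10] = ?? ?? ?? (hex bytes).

MEM[0x0e,0x08,0x10] = ba f2 37

  after D0: wrote 4B at 0x02 = 2452d4b6
  after D1: wrote 3B at 0x0f = 3c37ba
  after D2: wrote 4B at 0x04 = 3c37ba66
  after D3: wrote 2B at 0x0d = 37ba
query mem[0x0e]=0xba, mem[0x08]=0xf2, mem[0x10]=0x37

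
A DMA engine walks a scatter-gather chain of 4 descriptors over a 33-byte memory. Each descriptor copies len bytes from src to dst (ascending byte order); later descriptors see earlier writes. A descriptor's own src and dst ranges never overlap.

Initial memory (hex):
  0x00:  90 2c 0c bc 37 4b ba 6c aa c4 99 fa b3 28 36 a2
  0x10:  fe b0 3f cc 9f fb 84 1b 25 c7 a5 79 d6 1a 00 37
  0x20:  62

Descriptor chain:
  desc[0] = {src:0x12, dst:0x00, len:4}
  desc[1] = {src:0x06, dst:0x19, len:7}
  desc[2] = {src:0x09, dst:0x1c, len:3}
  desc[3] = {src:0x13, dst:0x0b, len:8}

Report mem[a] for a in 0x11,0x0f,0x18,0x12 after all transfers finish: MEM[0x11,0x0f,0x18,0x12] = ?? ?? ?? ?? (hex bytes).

MEM[0x11,0x0f,0x18,0x12] = ba 1b 25 6c

D0: mem[0x00..0x03] <- [3f cc 9f fb]
D1: mem[0x19..0x1f] <- [ba 6c aa c4 99 fa b3]
D2: mem[0x1c..0x1e] <- [c4 99 fa]
D3: mem[0x0b..0x12] <- [cc 9f fb 84 1b 25 ba 6c]
query mem[0x11]=0xba, mem[0x0f]=0x1b, mem[0x18]=0x25, mem[0x12]=0x6c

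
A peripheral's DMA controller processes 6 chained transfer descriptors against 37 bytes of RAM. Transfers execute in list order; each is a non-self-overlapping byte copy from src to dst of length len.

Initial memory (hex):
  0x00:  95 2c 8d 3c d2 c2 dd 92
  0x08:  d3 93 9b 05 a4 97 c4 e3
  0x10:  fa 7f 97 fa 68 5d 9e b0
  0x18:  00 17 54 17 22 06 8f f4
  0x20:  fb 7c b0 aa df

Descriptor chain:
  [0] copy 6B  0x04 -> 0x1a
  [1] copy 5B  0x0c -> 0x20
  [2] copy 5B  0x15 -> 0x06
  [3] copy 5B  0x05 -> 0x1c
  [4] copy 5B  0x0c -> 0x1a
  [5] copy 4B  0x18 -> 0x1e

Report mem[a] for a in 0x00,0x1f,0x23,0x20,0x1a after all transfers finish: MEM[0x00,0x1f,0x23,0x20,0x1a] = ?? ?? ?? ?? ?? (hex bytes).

MEM[0x00,0x1f,0x23,0x20,0x1a] = 95 17 e3 a4 a4

#0 dst[0x1a+6] := {0xd2,0xc2,0xdd,0x92,0xd3,0x93}
#1 dst[0x20+5] := {0xa4,0x97,0xc4,0xe3,0xfa}
#2 dst[0x06+5] := {0x5d,0x9e,0xb0,0x00,0x17}
#3 dst[0x1c+5] := {0xc2,0x5d,0x9e,0xb0,0x00}
#4 dst[0x1a+5] := {0xa4,0x97,0xc4,0xe3,0xfa}
#5 dst[0x1e+4] := {0x00,0x17,0xa4,0x97}
query mem[0x00]=0x95, mem[0x1f]=0x17, mem[0x23]=0xe3, mem[0x20]=0xa4, mem[0x1a]=0xa4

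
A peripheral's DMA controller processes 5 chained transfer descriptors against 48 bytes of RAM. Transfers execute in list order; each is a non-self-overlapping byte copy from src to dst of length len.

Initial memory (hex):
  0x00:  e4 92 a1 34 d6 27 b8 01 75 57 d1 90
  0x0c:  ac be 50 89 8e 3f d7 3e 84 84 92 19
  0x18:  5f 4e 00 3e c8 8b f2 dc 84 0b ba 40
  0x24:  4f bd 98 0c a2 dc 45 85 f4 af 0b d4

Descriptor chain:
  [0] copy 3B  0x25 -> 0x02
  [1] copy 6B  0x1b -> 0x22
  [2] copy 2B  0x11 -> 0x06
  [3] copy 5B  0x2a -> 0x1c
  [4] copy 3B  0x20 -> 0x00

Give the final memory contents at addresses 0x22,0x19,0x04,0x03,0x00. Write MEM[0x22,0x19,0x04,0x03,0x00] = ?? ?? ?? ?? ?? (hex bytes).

#0 dst[0x02+3] := {0xbd,0x98,0x0c}
#1 dst[0x22+6] := {0x3e,0xc8,0x8b,0xf2,0xdc,0x84}
#2 dst[0x06+2] := {0x3f,0xd7}
#3 dst[0x1c+5] := {0x45,0x85,0xf4,0xaf,0x0b}
#4 dst[0x00+3] := {0x0b,0x0b,0x3e}
query mem[0x22]=0x3e, mem[0x19]=0x4e, mem[0x04]=0x0c, mem[0x03]=0x98, mem[0x00]=0x0b

MEM[0x22,0x19,0x04,0x03,0x00] = 3e 4e 0c 98 0b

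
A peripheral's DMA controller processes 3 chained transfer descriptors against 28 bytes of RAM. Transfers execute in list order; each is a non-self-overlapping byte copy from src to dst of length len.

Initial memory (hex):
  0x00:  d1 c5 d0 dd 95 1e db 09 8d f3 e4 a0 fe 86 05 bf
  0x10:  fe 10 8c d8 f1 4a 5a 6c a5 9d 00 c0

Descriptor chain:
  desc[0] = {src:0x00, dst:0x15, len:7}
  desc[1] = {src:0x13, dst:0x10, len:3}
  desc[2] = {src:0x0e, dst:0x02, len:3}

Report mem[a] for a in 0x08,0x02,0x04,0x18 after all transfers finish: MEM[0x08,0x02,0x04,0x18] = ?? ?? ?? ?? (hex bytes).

MEM[0x08,0x02,0x04,0x18] = 8d 05 d8 dd

#0 dst[0x15+7] := {0xd1,0xc5,0xd0,0xdd,0x95,0x1e,0xdb}
#1 dst[0x10+3] := {0xd8,0xf1,0xd1}
#2 dst[0x02+3] := {0x05,0xbf,0xd8}
query mem[0x08]=0x8d, mem[0x02]=0x05, mem[0x04]=0xd8, mem[0x18]=0xdd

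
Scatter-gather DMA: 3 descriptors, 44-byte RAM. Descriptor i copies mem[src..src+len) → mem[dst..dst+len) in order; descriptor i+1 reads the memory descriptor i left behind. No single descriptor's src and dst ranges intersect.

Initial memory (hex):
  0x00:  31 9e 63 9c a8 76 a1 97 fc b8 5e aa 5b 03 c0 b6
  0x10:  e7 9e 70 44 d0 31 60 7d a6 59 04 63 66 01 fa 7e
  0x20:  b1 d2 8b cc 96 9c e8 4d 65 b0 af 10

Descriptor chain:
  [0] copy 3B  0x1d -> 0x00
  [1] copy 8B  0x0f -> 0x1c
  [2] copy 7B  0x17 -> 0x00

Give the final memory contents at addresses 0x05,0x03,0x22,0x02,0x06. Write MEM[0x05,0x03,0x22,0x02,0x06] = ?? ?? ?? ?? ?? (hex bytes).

MEM[0x05,0x03,0x22,0x02,0x06] = b6 04 31 59 e7

D0: mem[0x00..0x02] <- [01 fa 7e]
D1: mem[0x1c..0x23] <- [b6 e7 9e 70 44 d0 31 60]
D2: mem[0x00..0x06] <- [7d a6 59 04 63 b6 e7]
query mem[0x05]=0xb6, mem[0x03]=0x04, mem[0x22]=0x31, mem[0x02]=0x59, mem[0x06]=0xe7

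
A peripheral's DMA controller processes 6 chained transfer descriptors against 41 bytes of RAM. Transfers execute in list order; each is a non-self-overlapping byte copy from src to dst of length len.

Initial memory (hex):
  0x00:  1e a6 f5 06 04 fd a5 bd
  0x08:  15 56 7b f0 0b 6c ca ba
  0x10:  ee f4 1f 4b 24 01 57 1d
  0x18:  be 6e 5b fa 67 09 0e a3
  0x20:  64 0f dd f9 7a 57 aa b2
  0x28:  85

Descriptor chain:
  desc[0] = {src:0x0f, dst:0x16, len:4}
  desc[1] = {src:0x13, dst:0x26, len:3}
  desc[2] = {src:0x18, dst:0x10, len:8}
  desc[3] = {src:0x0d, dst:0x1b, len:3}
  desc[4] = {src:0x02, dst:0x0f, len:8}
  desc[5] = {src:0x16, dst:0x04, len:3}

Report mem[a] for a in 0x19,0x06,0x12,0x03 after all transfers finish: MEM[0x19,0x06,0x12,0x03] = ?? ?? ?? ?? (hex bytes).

MEM[0x19,0x06,0x12,0x03] = 1f f4 fd 06

  after D0: wrote 4B at 0x16 = baeef41f
  after D1: wrote 3B at 0x26 = 4b2401
  after D2: wrote 8B at 0x10 = f41f5bfa67090ea3
  after D3: wrote 3B at 0x1b = 6ccaba
  after D4: wrote 8B at 0x0f = f50604fda5bd1556
  after D5: wrote 3B at 0x04 = 56a3f4
query mem[0x19]=0x1f, mem[0x06]=0xf4, mem[0x12]=0xfd, mem[0x03]=0x06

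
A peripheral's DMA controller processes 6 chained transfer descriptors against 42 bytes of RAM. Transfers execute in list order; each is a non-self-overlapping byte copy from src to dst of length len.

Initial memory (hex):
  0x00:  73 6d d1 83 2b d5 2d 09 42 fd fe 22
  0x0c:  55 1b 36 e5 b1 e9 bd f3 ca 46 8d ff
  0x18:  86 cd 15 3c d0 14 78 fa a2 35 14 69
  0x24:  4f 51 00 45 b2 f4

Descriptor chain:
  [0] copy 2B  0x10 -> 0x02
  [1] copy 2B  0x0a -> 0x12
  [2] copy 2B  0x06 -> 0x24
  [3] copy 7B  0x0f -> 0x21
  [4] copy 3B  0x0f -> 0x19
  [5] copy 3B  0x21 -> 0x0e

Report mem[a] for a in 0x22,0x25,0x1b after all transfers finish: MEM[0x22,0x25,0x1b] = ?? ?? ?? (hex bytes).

MEM[0x22,0x25,0x1b] = b1 22 e9

#0 dst[0x02+2] := {0xb1,0xe9}
#1 dst[0x12+2] := {0xfe,0x22}
#2 dst[0x24+2] := {0x2d,0x09}
#3 dst[0x21+7] := {0xe5,0xb1,0xe9,0xfe,0x22,0xca,0x46}
#4 dst[0x19+3] := {0xe5,0xb1,0xe9}
#5 dst[0x0e+3] := {0xe5,0xb1,0xe9}
query mem[0x22]=0xb1, mem[0x25]=0x22, mem[0x1b]=0xe9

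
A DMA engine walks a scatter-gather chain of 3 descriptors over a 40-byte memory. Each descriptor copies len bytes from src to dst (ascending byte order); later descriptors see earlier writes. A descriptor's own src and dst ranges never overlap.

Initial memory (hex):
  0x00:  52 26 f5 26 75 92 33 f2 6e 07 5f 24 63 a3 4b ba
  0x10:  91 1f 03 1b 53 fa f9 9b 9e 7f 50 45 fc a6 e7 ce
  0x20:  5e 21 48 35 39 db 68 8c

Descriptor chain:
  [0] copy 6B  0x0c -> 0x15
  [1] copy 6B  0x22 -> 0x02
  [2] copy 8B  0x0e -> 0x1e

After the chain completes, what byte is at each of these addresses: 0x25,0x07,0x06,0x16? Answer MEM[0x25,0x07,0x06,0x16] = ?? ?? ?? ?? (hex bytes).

MEM[0x25,0x07,0x06,0x16] = 63 8c 68 a3

[0] 0x0c->0x15 len=6 : 63 a3 4b ba 91 1f
[1] 0x22->0x02 len=6 : 48 35 39 db 68 8c
[2] 0x0e->0x1e len=8 : 4b ba 91 1f 03 1b 53 63
query mem[0x25]=0x63, mem[0x07]=0x8c, mem[0x06]=0x68, mem[0x16]=0xa3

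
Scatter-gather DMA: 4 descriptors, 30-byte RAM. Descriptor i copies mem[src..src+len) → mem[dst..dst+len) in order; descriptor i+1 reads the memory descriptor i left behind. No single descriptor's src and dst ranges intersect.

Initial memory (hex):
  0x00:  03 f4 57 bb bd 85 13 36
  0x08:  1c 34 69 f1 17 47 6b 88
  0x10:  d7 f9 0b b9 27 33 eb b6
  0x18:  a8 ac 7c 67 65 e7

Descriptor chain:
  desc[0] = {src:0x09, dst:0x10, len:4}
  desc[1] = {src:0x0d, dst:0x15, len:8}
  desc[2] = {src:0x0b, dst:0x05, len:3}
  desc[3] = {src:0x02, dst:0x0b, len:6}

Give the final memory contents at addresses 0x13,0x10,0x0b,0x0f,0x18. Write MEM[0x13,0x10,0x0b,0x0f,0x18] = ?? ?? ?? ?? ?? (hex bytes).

[0] 0x09->0x10 len=4 : 34 69 f1 17
[1] 0x0d->0x15 len=8 : 47 6b 88 34 69 f1 17 27
[2] 0x0b->0x05 len=3 : f1 17 47
[3] 0x02->0x0b len=6 : 57 bb bd f1 17 47
query mem[0x13]=0x17, mem[0x10]=0x47, mem[0x0b]=0x57, mem[0x0f]=0x17, mem[0x18]=0x34

MEM[0x13,0x10,0x0b,0x0f,0x18] = 17 47 57 17 34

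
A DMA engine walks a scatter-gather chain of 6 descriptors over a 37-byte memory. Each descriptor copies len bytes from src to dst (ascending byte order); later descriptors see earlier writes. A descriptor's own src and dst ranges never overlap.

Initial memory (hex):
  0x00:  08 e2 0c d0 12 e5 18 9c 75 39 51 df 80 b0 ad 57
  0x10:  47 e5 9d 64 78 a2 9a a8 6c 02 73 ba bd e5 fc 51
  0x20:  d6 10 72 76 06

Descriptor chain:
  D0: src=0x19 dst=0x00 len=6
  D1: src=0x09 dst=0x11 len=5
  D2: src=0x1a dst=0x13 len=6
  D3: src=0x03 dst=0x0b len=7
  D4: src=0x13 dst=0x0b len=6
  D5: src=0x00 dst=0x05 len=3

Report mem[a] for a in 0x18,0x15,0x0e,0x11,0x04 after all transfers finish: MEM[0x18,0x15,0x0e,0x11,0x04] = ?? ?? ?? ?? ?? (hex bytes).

MEM[0x18,0x15,0x0e,0x11,0x04] = 51 bd e5 39 e5

[0] 0x19->0x00 len=6 : 02 73 ba bd e5 fc
[1] 0x09->0x11 len=5 : 39 51 df 80 b0
[2] 0x1a->0x13 len=6 : 73 ba bd e5 fc 51
[3] 0x03->0x0b len=7 : bd e5 fc 18 9c 75 39
[4] 0x13->0x0b len=6 : 73 ba bd e5 fc 51
[5] 0x00->0x05 len=3 : 02 73 ba
query mem[0x18]=0x51, mem[0x15]=0xbd, mem[0x0e]=0xe5, mem[0x11]=0x39, mem[0x04]=0xe5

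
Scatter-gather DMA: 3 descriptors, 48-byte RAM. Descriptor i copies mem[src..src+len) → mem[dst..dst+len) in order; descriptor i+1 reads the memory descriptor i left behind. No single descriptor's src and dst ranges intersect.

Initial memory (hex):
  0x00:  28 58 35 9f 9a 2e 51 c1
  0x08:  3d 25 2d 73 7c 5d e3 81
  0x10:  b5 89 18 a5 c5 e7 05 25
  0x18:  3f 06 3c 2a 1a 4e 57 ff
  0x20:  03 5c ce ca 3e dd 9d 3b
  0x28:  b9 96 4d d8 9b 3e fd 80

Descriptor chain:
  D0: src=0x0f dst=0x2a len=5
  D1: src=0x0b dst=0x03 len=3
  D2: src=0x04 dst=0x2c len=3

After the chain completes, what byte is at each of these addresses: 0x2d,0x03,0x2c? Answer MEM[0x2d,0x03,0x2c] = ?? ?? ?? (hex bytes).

MEM[0x2d,0x03,0x2c] = 5d 73 7c

  after D0: wrote 5B at 0x2a = 81b58918a5
  after D1: wrote 3B at 0x03 = 737c5d
  after D2: wrote 3B at 0x2c = 7c5d51
query mem[0x2d]=0x5d, mem[0x03]=0x73, mem[0x2c]=0x7c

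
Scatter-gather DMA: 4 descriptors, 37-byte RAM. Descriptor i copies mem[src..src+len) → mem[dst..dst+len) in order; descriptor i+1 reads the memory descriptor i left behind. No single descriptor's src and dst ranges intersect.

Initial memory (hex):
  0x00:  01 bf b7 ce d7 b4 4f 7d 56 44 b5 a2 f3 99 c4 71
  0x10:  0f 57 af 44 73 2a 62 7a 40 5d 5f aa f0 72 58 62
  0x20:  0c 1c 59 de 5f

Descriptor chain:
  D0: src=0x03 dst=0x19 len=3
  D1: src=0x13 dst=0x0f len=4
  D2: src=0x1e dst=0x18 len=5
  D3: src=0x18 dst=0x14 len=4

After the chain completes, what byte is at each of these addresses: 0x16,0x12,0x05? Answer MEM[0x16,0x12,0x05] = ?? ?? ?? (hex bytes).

[0] 0x03->0x19 len=3 : ce d7 b4
[1] 0x13->0x0f len=4 : 44 73 2a 62
[2] 0x1e->0x18 len=5 : 58 62 0c 1c 59
[3] 0x18->0x14 len=4 : 58 62 0c 1c
query mem[0x16]=0x0c, mem[0x12]=0x62, mem[0x05]=0xb4

MEM[0x16,0x12,0x05] = 0c 62 b4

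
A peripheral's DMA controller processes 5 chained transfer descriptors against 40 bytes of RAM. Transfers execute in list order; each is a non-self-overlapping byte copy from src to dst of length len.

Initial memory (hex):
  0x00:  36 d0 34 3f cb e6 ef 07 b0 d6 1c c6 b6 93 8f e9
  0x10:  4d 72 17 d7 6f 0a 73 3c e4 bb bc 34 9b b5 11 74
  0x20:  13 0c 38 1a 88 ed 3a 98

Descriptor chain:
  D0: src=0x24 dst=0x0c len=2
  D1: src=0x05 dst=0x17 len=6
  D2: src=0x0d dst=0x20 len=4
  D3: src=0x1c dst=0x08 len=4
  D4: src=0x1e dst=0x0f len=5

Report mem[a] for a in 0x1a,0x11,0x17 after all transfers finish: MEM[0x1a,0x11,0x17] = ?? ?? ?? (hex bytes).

MEM[0x1a,0x11,0x17] = b0 ed e6

#0 dst[0x0c+2] := {0x88,0xed}
#1 dst[0x17+6] := {0xe6,0xef,0x07,0xb0,0xd6,0x1c}
#2 dst[0x20+4] := {0xed,0x8f,0xe9,0x4d}
#3 dst[0x08+4] := {0x1c,0xb5,0x11,0x74}
#4 dst[0x0f+5] := {0x11,0x74,0xed,0x8f,0xe9}
query mem[0x1a]=0xb0, mem[0x11]=0xed, mem[0x17]=0xe6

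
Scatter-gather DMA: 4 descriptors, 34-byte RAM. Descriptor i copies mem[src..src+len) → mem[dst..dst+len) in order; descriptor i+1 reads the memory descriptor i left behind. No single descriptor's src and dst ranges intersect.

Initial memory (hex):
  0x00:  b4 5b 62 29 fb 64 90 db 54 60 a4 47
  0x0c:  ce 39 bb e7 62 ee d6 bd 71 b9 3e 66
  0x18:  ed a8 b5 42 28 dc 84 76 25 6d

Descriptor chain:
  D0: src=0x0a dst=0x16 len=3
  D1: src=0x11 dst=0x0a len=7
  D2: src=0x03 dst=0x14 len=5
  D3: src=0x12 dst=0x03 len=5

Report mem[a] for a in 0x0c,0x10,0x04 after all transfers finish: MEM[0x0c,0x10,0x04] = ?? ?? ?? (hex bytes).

MEM[0x0c,0x10,0x04] = bd 47 bd

D0: mem[0x16..0x18] <- [a4 47 ce]
D1: mem[0x0a..0x10] <- [ee d6 bd 71 b9 a4 47]
D2: mem[0x14..0x18] <- [29 fb 64 90 db]
D3: mem[0x03..0x07] <- [d6 bd 29 fb 64]
query mem[0x0c]=0xbd, mem[0x10]=0x47, mem[0x04]=0xbd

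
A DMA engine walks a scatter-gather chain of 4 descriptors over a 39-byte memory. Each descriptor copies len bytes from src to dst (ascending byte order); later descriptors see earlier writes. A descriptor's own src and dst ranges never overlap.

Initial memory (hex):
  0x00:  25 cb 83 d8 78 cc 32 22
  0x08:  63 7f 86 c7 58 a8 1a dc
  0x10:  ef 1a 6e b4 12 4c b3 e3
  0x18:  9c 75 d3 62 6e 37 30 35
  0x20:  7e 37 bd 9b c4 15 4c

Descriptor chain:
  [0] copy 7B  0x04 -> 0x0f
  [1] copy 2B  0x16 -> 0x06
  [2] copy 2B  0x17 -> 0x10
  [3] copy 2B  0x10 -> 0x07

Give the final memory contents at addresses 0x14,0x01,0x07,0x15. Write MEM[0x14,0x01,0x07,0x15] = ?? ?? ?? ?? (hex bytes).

[0] 0x04->0x0f len=7 : 78 cc 32 22 63 7f 86
[1] 0x16->0x06 len=2 : b3 e3
[2] 0x17->0x10 len=2 : e3 9c
[3] 0x10->0x07 len=2 : e3 9c
query mem[0x14]=0x7f, mem[0x01]=0xcb, mem[0x07]=0xe3, mem[0x15]=0x86

MEM[0x14,0x01,0x07,0x15] = 7f cb e3 86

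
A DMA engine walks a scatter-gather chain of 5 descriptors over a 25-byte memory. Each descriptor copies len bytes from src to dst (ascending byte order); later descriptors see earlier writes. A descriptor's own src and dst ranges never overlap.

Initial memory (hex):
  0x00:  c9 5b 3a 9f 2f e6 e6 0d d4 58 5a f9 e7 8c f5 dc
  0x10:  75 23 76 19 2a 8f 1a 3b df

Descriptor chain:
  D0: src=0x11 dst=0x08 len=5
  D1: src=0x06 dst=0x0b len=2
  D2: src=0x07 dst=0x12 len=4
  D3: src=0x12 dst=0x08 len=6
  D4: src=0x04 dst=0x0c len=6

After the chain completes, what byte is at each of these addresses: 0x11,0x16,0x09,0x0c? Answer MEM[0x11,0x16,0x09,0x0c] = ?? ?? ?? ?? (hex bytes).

#0 dst[0x08+5] := {0x23,0x76,0x19,0x2a,0x8f}
#1 dst[0x0b+2] := {0xe6,0x0d}
#2 dst[0x12+4] := {0x0d,0x23,0x76,0x19}
#3 dst[0x08+6] := {0x0d,0x23,0x76,0x19,0x1a,0x3b}
#4 dst[0x0c+6] := {0x2f,0xe6,0xe6,0x0d,0x0d,0x23}
query mem[0x11]=0x23, mem[0x16]=0x1a, mem[0x09]=0x23, mem[0x0c]=0x2f

MEM[0x11,0x16,0x09,0x0c] = 23 1a 23 2f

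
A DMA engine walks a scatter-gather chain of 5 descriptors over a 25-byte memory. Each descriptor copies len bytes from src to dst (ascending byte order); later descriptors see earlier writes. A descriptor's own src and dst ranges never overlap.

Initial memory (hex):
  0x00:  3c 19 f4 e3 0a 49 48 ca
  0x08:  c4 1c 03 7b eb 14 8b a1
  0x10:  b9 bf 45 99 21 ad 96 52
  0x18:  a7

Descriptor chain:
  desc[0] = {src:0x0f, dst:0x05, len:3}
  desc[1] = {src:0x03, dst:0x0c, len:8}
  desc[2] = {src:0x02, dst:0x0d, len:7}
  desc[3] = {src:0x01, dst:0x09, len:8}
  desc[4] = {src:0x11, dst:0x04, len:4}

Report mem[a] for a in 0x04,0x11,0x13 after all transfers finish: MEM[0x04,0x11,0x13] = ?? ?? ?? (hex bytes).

#0 dst[0x05+3] := {0xa1,0xb9,0xbf}
#1 dst[0x0c+8] := {0xe3,0x0a,0xa1,0xb9,0xbf,0xc4,0x1c,0x03}
#2 dst[0x0d+7] := {0xf4,0xe3,0x0a,0xa1,0xb9,0xbf,0xc4}
#3 dst[0x09+8] := {0x19,0xf4,0xe3,0x0a,0xa1,0xb9,0xbf,0xc4}
#4 dst[0x04+4] := {0xb9,0xbf,0xc4,0x21}
query mem[0x04]=0xb9, mem[0x11]=0xb9, mem[0x13]=0xc4

MEM[0x04,0x11,0x13] = b9 b9 c4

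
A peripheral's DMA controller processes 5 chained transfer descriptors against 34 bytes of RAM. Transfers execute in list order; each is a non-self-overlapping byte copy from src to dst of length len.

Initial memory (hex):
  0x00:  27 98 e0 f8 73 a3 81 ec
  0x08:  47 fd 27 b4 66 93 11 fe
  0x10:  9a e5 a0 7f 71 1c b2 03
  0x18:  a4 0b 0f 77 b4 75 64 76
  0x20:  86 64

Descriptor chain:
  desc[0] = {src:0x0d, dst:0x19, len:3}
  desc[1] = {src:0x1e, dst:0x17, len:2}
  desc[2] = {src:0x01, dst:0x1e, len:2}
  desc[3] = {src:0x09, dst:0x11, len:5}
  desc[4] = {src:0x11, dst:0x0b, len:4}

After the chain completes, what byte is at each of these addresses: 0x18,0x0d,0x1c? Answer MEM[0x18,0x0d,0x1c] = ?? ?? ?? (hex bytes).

D0: mem[0x19..0x1b] <- [93 11 fe]
D1: mem[0x17..0x18] <- [64 76]
D2: mem[0x1e..0x1f] <- [98 e0]
D3: mem[0x11..0x15] <- [fd 27 b4 66 93]
D4: mem[0x0b..0x0e] <- [fd 27 b4 66]
query mem[0x18]=0x76, mem[0x0d]=0xb4, mem[0x1c]=0xb4

MEM[0x18,0x0d,0x1c] = 76 b4 b4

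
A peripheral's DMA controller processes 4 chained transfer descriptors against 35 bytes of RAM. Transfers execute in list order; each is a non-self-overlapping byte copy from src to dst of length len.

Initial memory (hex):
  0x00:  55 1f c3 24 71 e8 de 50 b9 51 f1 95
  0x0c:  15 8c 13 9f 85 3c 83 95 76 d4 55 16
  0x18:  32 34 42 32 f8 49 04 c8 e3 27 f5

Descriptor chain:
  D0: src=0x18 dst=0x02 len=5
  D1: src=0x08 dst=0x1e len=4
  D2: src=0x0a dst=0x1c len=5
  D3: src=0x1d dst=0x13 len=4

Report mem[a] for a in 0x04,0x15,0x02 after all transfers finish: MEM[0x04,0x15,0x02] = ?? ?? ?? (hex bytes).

[0] 0x18->0x02 len=5 : 32 34 42 32 f8
[1] 0x08->0x1e len=4 : b9 51 f1 95
[2] 0x0a->0x1c len=5 : f1 95 15 8c 13
[3] 0x1d->0x13 len=4 : 95 15 8c 13
query mem[0x04]=0x42, mem[0x15]=0x8c, mem[0x02]=0x32

MEM[0x04,0x15,0x02] = 42 8c 32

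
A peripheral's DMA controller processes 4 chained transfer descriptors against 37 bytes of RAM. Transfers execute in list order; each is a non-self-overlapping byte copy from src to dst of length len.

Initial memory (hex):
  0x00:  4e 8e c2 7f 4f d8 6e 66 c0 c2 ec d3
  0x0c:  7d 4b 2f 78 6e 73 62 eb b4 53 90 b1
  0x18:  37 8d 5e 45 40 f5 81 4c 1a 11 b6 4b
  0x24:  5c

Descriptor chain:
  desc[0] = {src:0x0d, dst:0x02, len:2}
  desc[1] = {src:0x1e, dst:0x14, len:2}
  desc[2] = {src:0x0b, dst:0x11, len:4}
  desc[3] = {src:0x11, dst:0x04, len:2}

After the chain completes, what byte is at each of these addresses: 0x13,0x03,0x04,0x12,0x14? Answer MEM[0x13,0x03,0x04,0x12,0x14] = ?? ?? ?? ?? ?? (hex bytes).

#0 dst[0x02+2] := {0x4b,0x2f}
#1 dst[0x14+2] := {0x81,0x4c}
#2 dst[0x11+4] := {0xd3,0x7d,0x4b,0x2f}
#3 dst[0x04+2] := {0xd3,0x7d}
query mem[0x13]=0x4b, mem[0x03]=0x2f, mem[0x04]=0xd3, mem[0x12]=0x7d, mem[0x14]=0x2f

MEM[0x13,0x03,0x04,0x12,0x14] = 4b 2f d3 7d 2f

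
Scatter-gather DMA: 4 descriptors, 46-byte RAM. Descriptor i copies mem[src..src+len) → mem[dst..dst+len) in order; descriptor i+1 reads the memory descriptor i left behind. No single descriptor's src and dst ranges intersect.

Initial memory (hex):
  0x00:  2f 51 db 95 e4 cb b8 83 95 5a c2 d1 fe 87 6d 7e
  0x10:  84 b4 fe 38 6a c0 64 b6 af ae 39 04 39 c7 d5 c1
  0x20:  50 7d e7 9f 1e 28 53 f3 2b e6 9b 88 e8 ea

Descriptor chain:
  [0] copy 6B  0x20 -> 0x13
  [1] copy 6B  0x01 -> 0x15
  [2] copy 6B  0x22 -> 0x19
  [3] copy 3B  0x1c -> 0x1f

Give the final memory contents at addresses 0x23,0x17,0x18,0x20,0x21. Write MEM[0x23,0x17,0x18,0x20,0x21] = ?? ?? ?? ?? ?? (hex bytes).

MEM[0x23,0x17,0x18,0x20,0x21] = 9f 95 e4 53 f3

D0: mem[0x13..0x18] <- [50 7d e7 9f 1e 28]
D1: mem[0x15..0x1a] <- [51 db 95 e4 cb b8]
D2: mem[0x19..0x1e] <- [e7 9f 1e 28 53 f3]
D3: mem[0x1f..0x21] <- [28 53 f3]
query mem[0x23]=0x9f, mem[0x17]=0x95, mem[0x18]=0xe4, mem[0x20]=0x53, mem[0x21]=0xf3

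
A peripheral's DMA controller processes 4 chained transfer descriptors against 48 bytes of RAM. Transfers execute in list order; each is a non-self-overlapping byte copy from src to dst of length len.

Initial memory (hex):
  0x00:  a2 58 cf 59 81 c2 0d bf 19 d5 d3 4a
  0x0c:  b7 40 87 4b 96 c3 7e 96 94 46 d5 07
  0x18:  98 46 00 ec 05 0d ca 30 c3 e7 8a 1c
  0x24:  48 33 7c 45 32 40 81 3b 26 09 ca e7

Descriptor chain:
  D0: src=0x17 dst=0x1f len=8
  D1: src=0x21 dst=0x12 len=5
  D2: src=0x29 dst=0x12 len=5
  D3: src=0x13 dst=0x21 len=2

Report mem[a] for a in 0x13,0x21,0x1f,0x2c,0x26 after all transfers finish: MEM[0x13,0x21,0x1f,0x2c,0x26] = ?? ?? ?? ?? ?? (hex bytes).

[0] 0x17->0x1f len=8 : 07 98 46 00 ec 05 0d ca
[1] 0x21->0x12 len=5 : 46 00 ec 05 0d
[2] 0x29->0x12 len=5 : 40 81 3b 26 09
[3] 0x13->0x21 len=2 : 81 3b
query mem[0x13]=0x81, mem[0x21]=0x81, mem[0x1f]=0x07, mem[0x2c]=0x26, mem[0x26]=0xca

MEM[0x13,0x21,0x1f,0x2c,0x26] = 81 81 07 26 ca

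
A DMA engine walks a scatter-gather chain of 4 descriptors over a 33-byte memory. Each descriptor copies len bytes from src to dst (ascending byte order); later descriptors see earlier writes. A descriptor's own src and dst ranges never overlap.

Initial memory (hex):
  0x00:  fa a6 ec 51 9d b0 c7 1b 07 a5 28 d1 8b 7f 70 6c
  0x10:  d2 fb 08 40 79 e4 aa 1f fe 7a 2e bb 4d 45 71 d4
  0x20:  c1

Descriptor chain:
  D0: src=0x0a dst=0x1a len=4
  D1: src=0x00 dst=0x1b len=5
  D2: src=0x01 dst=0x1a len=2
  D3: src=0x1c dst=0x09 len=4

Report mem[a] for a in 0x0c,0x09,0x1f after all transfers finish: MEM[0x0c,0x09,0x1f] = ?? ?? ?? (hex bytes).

[0] 0x0a->0x1a len=4 : 28 d1 8b 7f
[1] 0x00->0x1b len=5 : fa a6 ec 51 9d
[2] 0x01->0x1a len=2 : a6 ec
[3] 0x1c->0x09 len=4 : a6 ec 51 9d
query mem[0x0c]=0x9d, mem[0x09]=0xa6, mem[0x1f]=0x9d

MEM[0x0c,0x09,0x1f] = 9d a6 9d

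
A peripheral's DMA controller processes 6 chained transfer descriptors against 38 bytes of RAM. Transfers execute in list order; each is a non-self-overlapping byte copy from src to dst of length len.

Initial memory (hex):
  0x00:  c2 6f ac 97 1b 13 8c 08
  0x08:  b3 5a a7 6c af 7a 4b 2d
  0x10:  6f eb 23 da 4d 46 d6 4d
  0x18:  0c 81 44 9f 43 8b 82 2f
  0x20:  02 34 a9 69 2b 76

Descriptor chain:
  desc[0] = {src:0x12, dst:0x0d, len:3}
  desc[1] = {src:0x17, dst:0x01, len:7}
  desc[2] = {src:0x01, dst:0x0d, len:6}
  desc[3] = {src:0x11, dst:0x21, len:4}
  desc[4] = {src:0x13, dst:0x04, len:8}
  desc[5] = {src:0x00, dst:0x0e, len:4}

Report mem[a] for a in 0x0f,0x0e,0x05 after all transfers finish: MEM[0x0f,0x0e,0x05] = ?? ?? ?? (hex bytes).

MEM[0x0f,0x0e,0x05] = 4d c2 4d

D0: mem[0x0d..0x0f] <- [23 da 4d]
D1: mem[0x01..0x07] <- [4d 0c 81 44 9f 43 8b]
D2: mem[0x0d..0x12] <- [4d 0c 81 44 9f 43]
D3: mem[0x21..0x24] <- [9f 43 da 4d]
D4: mem[0x04..0x0b] <- [da 4d 46 d6 4d 0c 81 44]
D5: mem[0x0e..0x11] <- [c2 4d 0c 81]
query mem[0x0f]=0x4d, mem[0x0e]=0xc2, mem[0x05]=0x4d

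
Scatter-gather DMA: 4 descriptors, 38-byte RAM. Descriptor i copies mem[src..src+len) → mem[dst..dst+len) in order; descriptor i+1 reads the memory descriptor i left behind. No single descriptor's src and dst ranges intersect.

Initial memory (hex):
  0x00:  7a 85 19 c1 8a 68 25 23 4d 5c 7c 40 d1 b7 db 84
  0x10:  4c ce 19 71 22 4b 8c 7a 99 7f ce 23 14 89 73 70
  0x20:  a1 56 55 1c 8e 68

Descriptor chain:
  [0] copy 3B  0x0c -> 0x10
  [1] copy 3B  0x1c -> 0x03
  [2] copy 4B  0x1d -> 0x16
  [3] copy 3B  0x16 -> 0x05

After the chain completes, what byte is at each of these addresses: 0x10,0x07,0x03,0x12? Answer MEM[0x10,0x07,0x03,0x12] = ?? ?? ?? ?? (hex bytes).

MEM[0x10,0x07,0x03,0x12] = d1 70 14 db

  after D0: wrote 3B at 0x10 = d1b7db
  after D1: wrote 3B at 0x03 = 148973
  after D2: wrote 4B at 0x16 = 897370a1
  after D3: wrote 3B at 0x05 = 897370
query mem[0x10]=0xd1, mem[0x07]=0x70, mem[0x03]=0x14, mem[0x12]=0xdb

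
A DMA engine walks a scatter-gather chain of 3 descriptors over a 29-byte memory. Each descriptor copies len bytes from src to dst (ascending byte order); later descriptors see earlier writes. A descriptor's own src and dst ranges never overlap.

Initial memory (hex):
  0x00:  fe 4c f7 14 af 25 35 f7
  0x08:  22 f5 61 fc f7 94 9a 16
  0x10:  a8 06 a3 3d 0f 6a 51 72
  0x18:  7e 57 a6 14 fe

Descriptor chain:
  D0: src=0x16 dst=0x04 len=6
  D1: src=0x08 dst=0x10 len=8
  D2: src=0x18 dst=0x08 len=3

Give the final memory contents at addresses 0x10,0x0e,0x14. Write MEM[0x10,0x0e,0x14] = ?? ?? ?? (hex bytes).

MEM[0x10,0x0e,0x14] = a6 9a f7

D0: mem[0x04..0x09] <- [51 72 7e 57 a6 14]
D1: mem[0x10..0x17] <- [a6 14 61 fc f7 94 9a 16]
D2: mem[0x08..0x0a] <- [7e 57 a6]
query mem[0x10]=0xa6, mem[0x0e]=0x9a, mem[0x14]=0xf7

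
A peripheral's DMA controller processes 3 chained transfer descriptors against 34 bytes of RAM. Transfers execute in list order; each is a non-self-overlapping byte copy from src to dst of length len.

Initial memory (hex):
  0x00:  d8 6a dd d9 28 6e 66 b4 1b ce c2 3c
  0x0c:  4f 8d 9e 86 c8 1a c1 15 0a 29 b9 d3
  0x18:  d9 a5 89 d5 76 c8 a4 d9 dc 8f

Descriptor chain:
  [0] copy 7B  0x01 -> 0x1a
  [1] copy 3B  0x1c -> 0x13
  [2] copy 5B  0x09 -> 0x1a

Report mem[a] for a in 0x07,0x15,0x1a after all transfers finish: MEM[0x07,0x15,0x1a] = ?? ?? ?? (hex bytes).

MEM[0x07,0x15,0x1a] = b4 6e ce

#0 dst[0x1a+7] := {0x6a,0xdd,0xd9,0x28,0x6e,0x66,0xb4}
#1 dst[0x13+3] := {0xd9,0x28,0x6e}
#2 dst[0x1a+5] := {0xce,0xc2,0x3c,0x4f,0x8d}
query mem[0x07]=0xb4, mem[0x15]=0x6e, mem[0x1a]=0xce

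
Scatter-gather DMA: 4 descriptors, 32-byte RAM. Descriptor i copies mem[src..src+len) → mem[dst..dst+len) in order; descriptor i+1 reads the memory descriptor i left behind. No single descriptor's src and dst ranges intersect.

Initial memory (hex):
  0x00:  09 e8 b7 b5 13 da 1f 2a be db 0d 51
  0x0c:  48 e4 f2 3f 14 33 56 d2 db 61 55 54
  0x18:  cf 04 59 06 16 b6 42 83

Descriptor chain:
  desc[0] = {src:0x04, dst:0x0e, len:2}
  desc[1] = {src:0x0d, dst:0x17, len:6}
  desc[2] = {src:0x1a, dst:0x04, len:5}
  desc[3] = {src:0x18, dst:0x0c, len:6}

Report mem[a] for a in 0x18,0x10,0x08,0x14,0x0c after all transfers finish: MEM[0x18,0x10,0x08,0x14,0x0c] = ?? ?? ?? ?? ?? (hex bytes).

MEM[0x18,0x10,0x08,0x14,0x0c] = 13 56 42 db 13

#0 dst[0x0e+2] := {0x13,0xda}
#1 dst[0x17+6] := {0xe4,0x13,0xda,0x14,0x33,0x56}
#2 dst[0x04+5] := {0x14,0x33,0x56,0xb6,0x42}
#3 dst[0x0c+6] := {0x13,0xda,0x14,0x33,0x56,0xb6}
query mem[0x18]=0x13, mem[0x10]=0x56, mem[0x08]=0x42, mem[0x14]=0xdb, mem[0x0c]=0x13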